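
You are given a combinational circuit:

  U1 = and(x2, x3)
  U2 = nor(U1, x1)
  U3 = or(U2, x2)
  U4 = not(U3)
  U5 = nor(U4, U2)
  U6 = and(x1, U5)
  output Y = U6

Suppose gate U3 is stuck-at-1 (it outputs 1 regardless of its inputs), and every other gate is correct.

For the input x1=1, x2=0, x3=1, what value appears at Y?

Propagate with U3 forced: U1=0, U2=0, U3=1 [stuck-at-1], U4=0, U5=1, U6=1.
So Y = 1. (Without the fault it would be 0.)

1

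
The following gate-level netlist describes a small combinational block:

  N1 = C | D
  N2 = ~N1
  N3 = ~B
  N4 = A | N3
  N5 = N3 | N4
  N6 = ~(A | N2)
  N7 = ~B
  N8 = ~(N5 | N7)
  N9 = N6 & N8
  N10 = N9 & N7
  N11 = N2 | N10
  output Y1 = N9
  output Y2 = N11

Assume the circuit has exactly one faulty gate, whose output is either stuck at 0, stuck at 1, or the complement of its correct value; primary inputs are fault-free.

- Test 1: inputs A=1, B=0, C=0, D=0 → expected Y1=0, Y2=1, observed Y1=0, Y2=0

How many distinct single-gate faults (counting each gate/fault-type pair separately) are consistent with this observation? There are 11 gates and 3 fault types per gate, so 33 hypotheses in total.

Fault-free: N1=0, N2=1, N3=1, N4=1, N5=1, N6=0, N7=1, N8=0, N9=0, N10=0, N11=1 → Y1=0, Y2=1. Observed Y1=0, Y2=0.
  N1: stuck-at-1, inverted output ✓; others ✗
  N2: stuck-at-0, inverted output ✓; others ✗
  N3: none of the 3 fault types match ✗
  N4: none of the 3 fault types match ✗
  N5: none of the 3 fault types match ✗
  N6: none of the 3 fault types match ✗
  N7: none of the 3 fault types match ✗
  N8: none of the 3 fault types match ✗
  N9: none of the 3 fault types match ✗
  N10: none of the 3 fault types match ✗
  N11: stuck-at-0, inverted output ✓; others ✗
Consistent faults: {N1 stuck-at-1, N1 inverted output, N2 stuck-at-0, N2 inverted output, N11 stuck-at-0, N11 inverted output} — 6 in all.

6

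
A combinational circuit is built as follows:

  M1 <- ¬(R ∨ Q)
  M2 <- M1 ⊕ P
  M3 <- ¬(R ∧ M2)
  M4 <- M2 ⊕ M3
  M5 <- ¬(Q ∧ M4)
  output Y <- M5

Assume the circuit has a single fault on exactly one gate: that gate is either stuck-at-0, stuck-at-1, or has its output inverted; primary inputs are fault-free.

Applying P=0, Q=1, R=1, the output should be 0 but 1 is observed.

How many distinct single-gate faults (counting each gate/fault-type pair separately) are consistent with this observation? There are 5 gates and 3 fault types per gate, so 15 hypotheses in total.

6

Fault-free: M1=0, M2=0, M3=1, M4=1, M5=0 → 0. Observed 1.
  M1: none of the 3 fault types match ✗
  M2: none of the 3 fault types match ✗
  M3: stuck-at-0, inverted output ✓; others ✗
  M4: stuck-at-0, inverted output ✓; others ✗
  M5: stuck-at-1, inverted output ✓; others ✗
Consistent faults: {M3 stuck-at-0, M3 inverted output, M4 stuck-at-0, M4 inverted output, M5 stuck-at-1, M5 inverted output} — 6 in all.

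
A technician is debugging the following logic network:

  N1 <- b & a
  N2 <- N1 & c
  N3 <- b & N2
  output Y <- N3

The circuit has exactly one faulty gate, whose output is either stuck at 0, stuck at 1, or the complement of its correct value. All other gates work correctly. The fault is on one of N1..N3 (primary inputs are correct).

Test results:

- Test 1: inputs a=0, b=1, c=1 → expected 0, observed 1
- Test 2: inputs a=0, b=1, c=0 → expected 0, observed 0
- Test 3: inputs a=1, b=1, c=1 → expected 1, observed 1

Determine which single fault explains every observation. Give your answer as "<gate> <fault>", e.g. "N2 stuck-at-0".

Fault-free values for test 1 (a=0, b=1, c=1): N1=0, N2=0, N3=0, giving Y=0. Observed 1.
Test 1: faults giving observed 1 are {N1 stuck-at-1, N1 inverted output, N2 stuck-at-1, N2 inverted output, N3 stuck-at-1, N3 inverted output}.
Test 2 (a=0, b=1, c=0): fault-free N1=0, N2=0, N3=0 → 0; observed 0. Eliminates N2 stuck-at-1, N2 inverted output, N3 stuck-at-1, N3 inverted output.
Test 3 (a=1, b=1, c=1): fault-free N1=1, N2=1, N3=1 → 1; observed 1. Eliminates N1 inverted output.
Only N1 stuck-at-1 is consistent with every test.

N1 stuck-at-1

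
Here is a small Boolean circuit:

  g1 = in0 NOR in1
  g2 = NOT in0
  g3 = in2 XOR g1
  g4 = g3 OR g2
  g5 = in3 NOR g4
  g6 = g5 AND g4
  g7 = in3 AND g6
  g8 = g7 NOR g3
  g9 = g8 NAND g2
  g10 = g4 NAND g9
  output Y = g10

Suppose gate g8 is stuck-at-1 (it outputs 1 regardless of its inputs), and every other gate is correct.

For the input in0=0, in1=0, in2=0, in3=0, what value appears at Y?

Propagate with g8 forced: g1=1, g2=1, g3=1, g4=1, g5=0, g6=0, g7=0, g8=1 [stuck-at-1], g9=0, g10=1.
So Y = 1. (Without the fault it would be 0.)

1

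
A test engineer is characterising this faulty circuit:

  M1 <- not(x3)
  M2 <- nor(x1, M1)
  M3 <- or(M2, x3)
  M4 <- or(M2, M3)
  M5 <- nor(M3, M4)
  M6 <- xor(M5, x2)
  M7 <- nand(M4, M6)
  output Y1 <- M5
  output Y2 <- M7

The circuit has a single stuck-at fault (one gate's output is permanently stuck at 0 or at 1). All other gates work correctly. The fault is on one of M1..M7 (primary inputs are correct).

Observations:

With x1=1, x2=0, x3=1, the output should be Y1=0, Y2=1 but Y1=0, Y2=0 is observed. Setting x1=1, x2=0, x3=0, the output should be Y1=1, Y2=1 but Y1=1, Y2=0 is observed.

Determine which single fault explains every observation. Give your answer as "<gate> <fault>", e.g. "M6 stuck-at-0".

M7 stuck-at-0

Fault-free values for test 1 (x1=1, x2=0, x3=1): M1=0, M2=0, M3=1, M4=1, M5=0, M6=0, M7=1, giving Y1=0, Y2=1. Observed Y1=0, Y2=0.
Test 1: faults giving observed Y1=0, Y2=0 are {M6 stuck-at-1, M7 stuck-at-0}.
Test 2 (x1=1, x2=0, x3=0): fault-free M1=1, M2=0, M3=0, M4=0, M5=1, M6=1, M7=1 → Y1=1, Y2=1; observed Y1=1, Y2=0. Eliminates M6 stuck-at-1.
Only M7 stuck-at-0 is consistent with every test.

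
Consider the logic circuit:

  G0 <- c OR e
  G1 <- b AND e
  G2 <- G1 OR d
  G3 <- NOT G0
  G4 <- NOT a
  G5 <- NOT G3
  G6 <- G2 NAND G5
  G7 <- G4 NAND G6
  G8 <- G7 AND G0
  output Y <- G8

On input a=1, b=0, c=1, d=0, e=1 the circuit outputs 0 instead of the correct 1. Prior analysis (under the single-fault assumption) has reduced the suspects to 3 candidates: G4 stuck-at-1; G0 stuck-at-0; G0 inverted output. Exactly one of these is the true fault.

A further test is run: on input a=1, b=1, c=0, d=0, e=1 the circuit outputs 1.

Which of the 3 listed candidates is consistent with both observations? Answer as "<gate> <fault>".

G4 stuck-at-1

Evaluate each candidate on input a=1, b=1, c=0, d=0, e=1:
  G4 stuck-at-1: G0=1, G1=1, G2=1, G3=0, G4=1 [stuck-at-1], G5=1, G6=0, G7=1, G8=1 → 1 — matches
  G0 stuck-at-0: G0=0 [stuck-at-0], G1=1, G2=1, G3=1, G4=0, G5=0, G6=1, G7=1, G8=0 → 0 — eliminated
  G0 inverted output: G0=0 [inverted output], G1=1, G2=1, G3=1, G4=0, G5=0, G6=1, G7=1, G8=0 → 0 — eliminated
Only G4 stuck-at-1 reproduces the observed 1.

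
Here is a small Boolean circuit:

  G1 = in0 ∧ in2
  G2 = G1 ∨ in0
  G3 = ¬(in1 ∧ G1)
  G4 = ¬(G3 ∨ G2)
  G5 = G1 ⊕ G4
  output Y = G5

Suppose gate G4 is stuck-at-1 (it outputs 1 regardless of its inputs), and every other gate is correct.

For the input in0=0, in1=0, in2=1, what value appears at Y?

1

Propagate with G4 forced: G1=0, G2=0, G3=1, G4=1 [stuck-at-1], G5=1.
So Y = 1. (Without the fault it would be 0.)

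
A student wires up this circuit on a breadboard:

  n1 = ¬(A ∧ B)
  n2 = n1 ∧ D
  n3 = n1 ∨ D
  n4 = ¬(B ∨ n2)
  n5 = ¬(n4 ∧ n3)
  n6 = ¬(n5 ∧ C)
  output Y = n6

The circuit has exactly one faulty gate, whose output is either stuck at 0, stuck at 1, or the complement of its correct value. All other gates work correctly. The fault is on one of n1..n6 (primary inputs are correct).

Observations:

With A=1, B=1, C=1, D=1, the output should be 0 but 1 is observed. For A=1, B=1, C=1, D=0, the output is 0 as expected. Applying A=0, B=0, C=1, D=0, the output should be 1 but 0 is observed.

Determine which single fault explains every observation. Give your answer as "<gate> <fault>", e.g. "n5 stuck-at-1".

Fault-free values for test 1 (A=1, B=1, C=1, D=1): n1=0, n2=0, n3=1, n4=0, n5=1, n6=0, giving Y=0. Observed 1.
Test 1: faults giving observed 1 are {n4 stuck-at-1, n4 inverted output, n5 stuck-at-0, n5 inverted output, n6 stuck-at-1, n6 inverted output}.
Test 2 (A=1, B=1, C=1, D=0): fault-free n1=0, n2=0, n3=0, n4=0, n5=1, n6=0 → 0; observed 0. Eliminates n5 stuck-at-0, n5 inverted output, n6 stuck-at-1, n6 inverted output.
Test 3 (A=0, B=0, C=1, D=0): fault-free n1=1, n2=0, n3=1, n4=1, n5=0, n6=1 → 1; observed 0. Eliminates n4 stuck-at-1.
Only n4 inverted output is consistent with every test.

n4 inverted output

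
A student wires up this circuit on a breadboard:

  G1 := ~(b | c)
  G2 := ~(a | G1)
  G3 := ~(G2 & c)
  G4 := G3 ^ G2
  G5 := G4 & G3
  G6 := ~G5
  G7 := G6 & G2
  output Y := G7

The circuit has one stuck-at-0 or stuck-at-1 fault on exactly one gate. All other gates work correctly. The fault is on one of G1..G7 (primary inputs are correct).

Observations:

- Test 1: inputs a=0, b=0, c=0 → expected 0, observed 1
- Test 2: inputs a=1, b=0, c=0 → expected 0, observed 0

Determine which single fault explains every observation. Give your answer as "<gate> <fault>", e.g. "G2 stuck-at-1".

G1 stuck-at-0

Fault-free values for test 1 (a=0, b=0, c=0): G1=1, G2=0, G3=1, G4=1, G5=1, G6=0, G7=0, giving Y=0. Observed 1.
Test 1: faults giving observed 1 are {G1 stuck-at-0, G2 stuck-at-1, G7 stuck-at-1}.
Test 2 (a=1, b=0, c=0): fault-free G1=1, G2=0, G3=1, G4=1, G5=1, G6=0, G7=0 → 0; observed 0. Eliminates G2 stuck-at-1, G7 stuck-at-1.
Only G1 stuck-at-0 is consistent with every test.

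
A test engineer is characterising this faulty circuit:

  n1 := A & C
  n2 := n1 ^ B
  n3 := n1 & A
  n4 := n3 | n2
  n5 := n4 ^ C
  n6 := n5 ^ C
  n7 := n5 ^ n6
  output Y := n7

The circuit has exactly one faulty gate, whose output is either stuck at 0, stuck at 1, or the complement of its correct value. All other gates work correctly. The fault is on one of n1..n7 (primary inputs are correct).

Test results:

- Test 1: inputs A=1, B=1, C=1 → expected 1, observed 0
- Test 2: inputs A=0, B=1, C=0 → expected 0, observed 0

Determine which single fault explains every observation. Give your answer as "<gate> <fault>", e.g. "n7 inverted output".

Fault-free values for test 1 (A=1, B=1, C=1): n1=1, n2=0, n3=1, n4=1, n5=0, n6=1, n7=1, giving Y=1. Observed 0.
Test 1: faults giving observed 0 are {n6 stuck-at-0, n6 inverted output, n7 stuck-at-0, n7 inverted output}.
Test 2 (A=0, B=1, C=0): fault-free n1=0, n2=1, n3=0, n4=1, n5=1, n6=1, n7=0 → 0; observed 0. Eliminates n6 stuck-at-0, n6 inverted output, n7 inverted output.
Only n7 stuck-at-0 is consistent with every test.

n7 stuck-at-0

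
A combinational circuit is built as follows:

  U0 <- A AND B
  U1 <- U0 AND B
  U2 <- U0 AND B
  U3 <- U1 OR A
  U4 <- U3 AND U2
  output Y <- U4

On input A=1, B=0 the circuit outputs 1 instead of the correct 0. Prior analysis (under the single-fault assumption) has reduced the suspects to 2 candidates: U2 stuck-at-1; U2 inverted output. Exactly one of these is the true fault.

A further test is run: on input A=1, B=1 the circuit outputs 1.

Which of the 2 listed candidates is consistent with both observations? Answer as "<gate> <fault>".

U2 stuck-at-1

Evaluate each candidate on input A=1, B=1:
  U2 stuck-at-1: U0=1, U1=1, U2=1 [stuck-at-1], U3=1, U4=1 → 1 — matches
  U2 inverted output: U0=1, U1=1, U2=0 [inverted output], U3=1, U4=0 → 0 — eliminated
Only U2 stuck-at-1 reproduces the observed 1.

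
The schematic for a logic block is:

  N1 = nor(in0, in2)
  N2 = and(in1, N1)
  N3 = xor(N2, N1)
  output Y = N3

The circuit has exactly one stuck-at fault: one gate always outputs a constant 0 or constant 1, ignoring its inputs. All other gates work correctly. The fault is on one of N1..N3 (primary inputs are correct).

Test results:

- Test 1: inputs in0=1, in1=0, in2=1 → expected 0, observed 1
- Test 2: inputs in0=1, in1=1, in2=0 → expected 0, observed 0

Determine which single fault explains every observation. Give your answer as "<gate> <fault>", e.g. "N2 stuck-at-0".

N1 stuck-at-1

Fault-free values for test 1 (in0=1, in1=0, in2=1): N1=0, N2=0, N3=0, giving Y=0. Observed 1.
Test 1: faults giving observed 1 are {N1 stuck-at-1, N2 stuck-at-1, N3 stuck-at-1}.
Test 2 (in0=1, in1=1, in2=0): fault-free N1=0, N2=0, N3=0 → 0; observed 0. Eliminates N2 stuck-at-1, N3 stuck-at-1.
Only N1 stuck-at-1 is consistent with every test.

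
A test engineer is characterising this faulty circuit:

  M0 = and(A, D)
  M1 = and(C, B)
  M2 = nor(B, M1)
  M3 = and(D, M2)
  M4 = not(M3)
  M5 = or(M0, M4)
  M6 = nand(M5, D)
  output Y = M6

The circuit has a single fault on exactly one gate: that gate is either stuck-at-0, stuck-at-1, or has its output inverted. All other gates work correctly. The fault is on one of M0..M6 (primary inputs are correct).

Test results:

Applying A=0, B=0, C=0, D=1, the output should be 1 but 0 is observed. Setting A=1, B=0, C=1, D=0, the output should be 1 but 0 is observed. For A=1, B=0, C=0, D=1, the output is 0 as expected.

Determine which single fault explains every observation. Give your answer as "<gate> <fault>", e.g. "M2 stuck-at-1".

Fault-free values for test 1 (A=0, B=0, C=0, D=1): M0=0, M1=0, M2=1, M3=1, M4=0, M5=0, M6=1, giving Y=1. Observed 0.
Test 1: faults giving observed 0 are {M0 stuck-at-1, M0 inverted output, M1 stuck-at-1, M1 inverted output, M2 stuck-at-0, M2 inverted output, M3 stuck-at-0, M3 inverted output, M4 stuck-at-1, M4 inverted output, M5 stuck-at-1, M5 inverted output, M6 stuck-at-0, M6 inverted output}.
Test 2 (A=1, B=0, C=1, D=0): fault-free M0=0, M1=0, M2=1, M3=0, M4=1, M5=1, M6=1 → 1; observed 0. Eliminates M0 stuck-at-1, M0 inverted output, M1 stuck-at-1, M1 inverted output, M2 stuck-at-0, M2 inverted output, M3 stuck-at-0, M3 inverted output, M4 stuck-at-1, M4 inverted output, M5 stuck-at-1, M5 inverted output.
Test 3 (A=1, B=0, C=0, D=1): fault-free M0=1, M1=0, M2=1, M3=1, M4=0, M5=1, M6=0 → 0; observed 0. Eliminates M6 inverted output.
Only M6 stuck-at-0 is consistent with every test.

M6 stuck-at-0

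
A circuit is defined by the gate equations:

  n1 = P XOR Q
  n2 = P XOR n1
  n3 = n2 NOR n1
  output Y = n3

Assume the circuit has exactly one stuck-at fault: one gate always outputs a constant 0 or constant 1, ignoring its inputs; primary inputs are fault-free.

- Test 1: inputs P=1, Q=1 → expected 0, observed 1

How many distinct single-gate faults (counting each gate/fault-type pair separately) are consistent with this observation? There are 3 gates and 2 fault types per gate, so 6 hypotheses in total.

Fault-free: n1=0, n2=1, n3=0 → 0. Observed 1.
  n1 stuck-at-0: output 0 ✗
  n1 stuck-at-1: output 0 ✗
  n2 stuck-at-0: output 1 ✓
  n2 stuck-at-1: output 0 ✗
  n3 stuck-at-0: output 0 ✗
  n3 stuck-at-1: output 1 ✓
Consistent faults: {n2 stuck-at-0, n3 stuck-at-1} — 2 in all.

2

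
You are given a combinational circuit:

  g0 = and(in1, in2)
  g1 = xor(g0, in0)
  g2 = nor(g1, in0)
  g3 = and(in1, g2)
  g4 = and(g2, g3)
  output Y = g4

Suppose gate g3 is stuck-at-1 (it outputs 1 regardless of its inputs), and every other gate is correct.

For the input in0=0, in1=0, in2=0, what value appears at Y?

1

Propagate with g3 forced: g0=0, g1=0, g2=1, g3=1 [stuck-at-1], g4=1.
So Y = 1. (Without the fault it would be 0.)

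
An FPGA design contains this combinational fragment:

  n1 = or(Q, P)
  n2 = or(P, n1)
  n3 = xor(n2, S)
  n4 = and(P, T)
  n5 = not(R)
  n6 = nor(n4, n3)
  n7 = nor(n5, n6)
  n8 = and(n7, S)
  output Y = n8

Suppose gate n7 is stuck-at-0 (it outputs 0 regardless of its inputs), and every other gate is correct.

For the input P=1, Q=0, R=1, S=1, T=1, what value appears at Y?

0

Propagate with n7 forced: n1=1, n2=1, n3=0, n4=1, n5=0, n6=0, n7=0 [stuck-at-0], n8=0.
So Y = 0. (Without the fault it would be 1.)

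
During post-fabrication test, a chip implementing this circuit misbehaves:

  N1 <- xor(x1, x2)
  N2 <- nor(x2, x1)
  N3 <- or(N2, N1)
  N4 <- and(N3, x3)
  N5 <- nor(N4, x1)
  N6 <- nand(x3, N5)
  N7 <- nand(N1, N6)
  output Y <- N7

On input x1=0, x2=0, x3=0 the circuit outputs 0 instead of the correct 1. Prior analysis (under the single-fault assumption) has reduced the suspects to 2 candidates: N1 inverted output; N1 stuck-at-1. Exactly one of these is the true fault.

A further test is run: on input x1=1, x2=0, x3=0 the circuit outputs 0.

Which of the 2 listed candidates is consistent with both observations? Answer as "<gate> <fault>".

Evaluate each candidate on input x1=1, x2=0, x3=0:
  N1 inverted output: N1=0 [inverted output], N2=0, N3=0, N4=0, N5=0, N6=1, N7=1 → 1 — eliminated
  N1 stuck-at-1: N1=1 [stuck-at-1], N2=0, N3=1, N4=0, N5=0, N6=1, N7=0 → 0 — matches
Only N1 stuck-at-1 reproduces the observed 0.

N1 stuck-at-1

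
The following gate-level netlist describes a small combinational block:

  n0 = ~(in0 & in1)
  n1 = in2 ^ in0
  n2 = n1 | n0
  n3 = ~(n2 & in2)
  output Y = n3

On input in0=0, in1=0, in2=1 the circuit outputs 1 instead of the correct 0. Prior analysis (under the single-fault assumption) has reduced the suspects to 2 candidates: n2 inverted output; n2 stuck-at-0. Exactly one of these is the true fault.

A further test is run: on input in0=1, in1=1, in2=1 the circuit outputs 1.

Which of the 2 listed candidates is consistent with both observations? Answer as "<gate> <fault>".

n2 stuck-at-0

Evaluate each candidate on input in0=1, in1=1, in2=1:
  n2 inverted output: n0=0, n1=0, n2=1 [inverted output], n3=0 → 0 — eliminated
  n2 stuck-at-0: n0=0, n1=0, n2=0 [stuck-at-0], n3=1 → 1 — matches
Only n2 stuck-at-0 reproduces the observed 1.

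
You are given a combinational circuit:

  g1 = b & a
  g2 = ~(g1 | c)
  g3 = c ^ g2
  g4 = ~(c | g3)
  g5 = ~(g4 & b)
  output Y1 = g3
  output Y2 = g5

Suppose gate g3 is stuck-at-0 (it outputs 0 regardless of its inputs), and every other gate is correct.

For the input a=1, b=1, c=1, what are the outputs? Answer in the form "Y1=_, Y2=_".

Y1=0, Y2=1

Propagate with g3 forced: g1=1, g2=0, g3=0 [stuck-at-0], g4=0, g5=1.
So the outputs are Y1=0, Y2=1. (Without the fault they would be Y1=1, Y2=1.)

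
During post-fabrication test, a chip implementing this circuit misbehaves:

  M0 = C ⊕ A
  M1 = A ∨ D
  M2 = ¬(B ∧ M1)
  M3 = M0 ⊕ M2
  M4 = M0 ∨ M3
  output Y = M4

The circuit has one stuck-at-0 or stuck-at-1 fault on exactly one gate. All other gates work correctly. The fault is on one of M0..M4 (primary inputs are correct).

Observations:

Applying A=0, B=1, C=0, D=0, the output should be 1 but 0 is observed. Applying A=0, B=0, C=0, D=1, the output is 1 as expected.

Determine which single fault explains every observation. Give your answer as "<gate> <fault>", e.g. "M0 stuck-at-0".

M1 stuck-at-1

Fault-free values for test 1 (A=0, B=1, C=0, D=0): M0=0, M1=0, M2=1, M3=1, M4=1, giving Y=1. Observed 0.
Test 1: faults giving observed 0 are {M1 stuck-at-1, M2 stuck-at-0, M3 stuck-at-0, M4 stuck-at-0}.
Test 2 (A=0, B=0, C=0, D=1): fault-free M0=0, M1=1, M2=1, M3=1, M4=1 → 1; observed 1. Eliminates M2 stuck-at-0, M3 stuck-at-0, M4 stuck-at-0.
Only M1 stuck-at-1 is consistent with every test.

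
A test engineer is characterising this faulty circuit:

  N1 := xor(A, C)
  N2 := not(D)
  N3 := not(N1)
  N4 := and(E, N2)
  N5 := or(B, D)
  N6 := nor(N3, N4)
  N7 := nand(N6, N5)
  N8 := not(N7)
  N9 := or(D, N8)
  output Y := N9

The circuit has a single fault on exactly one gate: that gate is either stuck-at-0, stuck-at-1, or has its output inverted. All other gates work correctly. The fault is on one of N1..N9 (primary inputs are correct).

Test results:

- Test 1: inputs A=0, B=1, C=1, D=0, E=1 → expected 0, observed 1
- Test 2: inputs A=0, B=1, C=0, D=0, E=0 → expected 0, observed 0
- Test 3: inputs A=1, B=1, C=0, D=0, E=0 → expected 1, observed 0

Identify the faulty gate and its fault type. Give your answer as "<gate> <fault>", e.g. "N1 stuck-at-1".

N4 inverted output

Fault-free values for test 1 (A=0, B=1, C=1, D=0, E=1): N1=1, N2=1, N3=0, N4=1, N5=1, N6=0, N7=1, N8=0, N9=0, giving Y=0. Observed 1.
Test 1: faults giving observed 1 are {N2 stuck-at-0, N2 inverted output, N4 stuck-at-0, N4 inverted output, N6 stuck-at-1, N6 inverted output, N7 stuck-at-0, N7 inverted output, N8 stuck-at-1, N8 inverted output, N9 stuck-at-1, N9 inverted output}.
Test 2 (A=0, B=1, C=0, D=0, E=0): fault-free N1=0, N2=1, N3=1, N4=0, N5=1, N6=0, N7=1, N8=0, N9=0 → 0; observed 0. Eliminates N6 stuck-at-1, N6 inverted output, N7 stuck-at-0, N7 inverted output, N8 stuck-at-1, N8 inverted output, N9 stuck-at-1, N9 inverted output.
Test 3 (A=1, B=1, C=0, D=0, E=0): fault-free N1=1, N2=1, N3=0, N4=0, N5=1, N6=1, N7=0, N8=1, N9=1 → 1; observed 0. Eliminates N2 stuck-at-0, N2 inverted output, N4 stuck-at-0.
Only N4 inverted output is consistent with every test.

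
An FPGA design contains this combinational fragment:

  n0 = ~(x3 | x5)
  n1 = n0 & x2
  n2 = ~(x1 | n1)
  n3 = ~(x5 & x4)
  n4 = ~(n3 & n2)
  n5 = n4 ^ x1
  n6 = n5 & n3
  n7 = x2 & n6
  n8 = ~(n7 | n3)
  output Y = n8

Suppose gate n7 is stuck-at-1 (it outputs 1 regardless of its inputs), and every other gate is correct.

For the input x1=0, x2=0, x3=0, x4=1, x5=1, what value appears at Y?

0

Propagate with n7 forced: n0=0, n1=0, n2=1, n3=0, n4=1, n5=1, n6=0, n7=1 [stuck-at-1], n8=0.
So Y = 0. (Without the fault it would be 1.)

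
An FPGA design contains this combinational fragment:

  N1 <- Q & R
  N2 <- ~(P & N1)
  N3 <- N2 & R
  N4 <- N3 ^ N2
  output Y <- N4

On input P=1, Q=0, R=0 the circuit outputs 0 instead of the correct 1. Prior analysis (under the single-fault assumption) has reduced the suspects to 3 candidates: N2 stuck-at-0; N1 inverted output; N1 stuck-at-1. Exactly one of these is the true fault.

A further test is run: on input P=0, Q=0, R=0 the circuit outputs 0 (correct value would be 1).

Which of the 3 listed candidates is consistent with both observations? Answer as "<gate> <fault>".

N2 stuck-at-0

Evaluate each candidate on input P=0, Q=0, R=0:
  N2 stuck-at-0: N1=0, N2=0 [stuck-at-0], N3=0, N4=0 → 0 — matches
  N1 inverted output: N1=1 [inverted output], N2=1, N3=0, N4=1 → 1 — eliminated
  N1 stuck-at-1: N1=1 [stuck-at-1], N2=1, N3=0, N4=1 → 1 — eliminated
Only N2 stuck-at-0 reproduces the observed 0.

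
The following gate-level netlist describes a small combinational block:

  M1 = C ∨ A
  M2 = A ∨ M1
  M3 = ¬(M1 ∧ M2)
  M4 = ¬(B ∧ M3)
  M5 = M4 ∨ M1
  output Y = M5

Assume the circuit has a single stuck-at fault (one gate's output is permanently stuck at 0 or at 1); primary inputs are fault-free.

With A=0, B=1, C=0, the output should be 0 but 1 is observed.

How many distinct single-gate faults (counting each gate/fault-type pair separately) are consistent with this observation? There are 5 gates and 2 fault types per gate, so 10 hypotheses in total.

Fault-free: M1=0, M2=0, M3=1, M4=0, M5=0 → 0. Observed 1.
  M1 stuck-at-0: output 0 ✗
  M1 stuck-at-1: output 1 ✓
  M2 stuck-at-0: output 0 ✗
  M2 stuck-at-1: output 0 ✗
  M3 stuck-at-0: output 1 ✓
  M3 stuck-at-1: output 0 ✗
  M4 stuck-at-0: output 0 ✗
  M4 stuck-at-1: output 1 ✓
  M5 stuck-at-0: output 0 ✗
  M5 stuck-at-1: output 1 ✓
Consistent faults: {M1 stuck-at-1, M3 stuck-at-0, M4 stuck-at-1, M5 stuck-at-1} — 4 in all.

4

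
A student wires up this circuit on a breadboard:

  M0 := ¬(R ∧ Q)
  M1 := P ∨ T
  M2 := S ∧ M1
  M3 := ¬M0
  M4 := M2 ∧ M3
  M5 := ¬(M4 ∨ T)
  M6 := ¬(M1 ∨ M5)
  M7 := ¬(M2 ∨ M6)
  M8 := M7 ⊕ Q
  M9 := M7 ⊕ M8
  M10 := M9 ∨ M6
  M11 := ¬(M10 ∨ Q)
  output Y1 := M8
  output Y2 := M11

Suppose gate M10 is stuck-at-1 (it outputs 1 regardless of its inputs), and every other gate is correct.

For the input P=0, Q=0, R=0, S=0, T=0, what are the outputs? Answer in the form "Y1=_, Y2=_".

Y1=1, Y2=0

Propagate with M10 forced: M0=1, M1=0, M2=0, M3=0, M4=0, M5=1, M6=0, M7=1, M8=1, M9=0, M10=1 [stuck-at-1], M11=0.
So the outputs are Y1=1, Y2=0. (Without the fault they would be Y1=1, Y2=1.)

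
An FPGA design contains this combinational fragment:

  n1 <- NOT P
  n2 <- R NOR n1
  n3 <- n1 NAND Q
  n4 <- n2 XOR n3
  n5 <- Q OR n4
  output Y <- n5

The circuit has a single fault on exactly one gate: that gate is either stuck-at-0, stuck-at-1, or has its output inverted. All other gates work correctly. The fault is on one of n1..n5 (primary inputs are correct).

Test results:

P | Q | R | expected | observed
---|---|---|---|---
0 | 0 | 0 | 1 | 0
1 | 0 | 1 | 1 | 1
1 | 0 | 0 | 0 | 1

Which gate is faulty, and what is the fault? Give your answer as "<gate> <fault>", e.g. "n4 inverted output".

n1 inverted output

Fault-free values for test 1 (P=0, Q=0, R=0): n1=1, n2=0, n3=1, n4=1, n5=1, giving Y=1. Observed 0.
Test 1: faults giving observed 0 are {n1 stuck-at-0, n1 inverted output, n2 stuck-at-1, n2 inverted output, n3 stuck-at-0, n3 inverted output, n4 stuck-at-0, n4 inverted output, n5 stuck-at-0, n5 inverted output}.
Test 2 (P=1, Q=0, R=1): fault-free n1=0, n2=0, n3=1, n4=1, n5=1 → 1; observed 1. Eliminates n2 stuck-at-1, n2 inverted output, n3 stuck-at-0, n3 inverted output, n4 stuck-at-0, n4 inverted output, n5 stuck-at-0, n5 inverted output.
Test 3 (P=1, Q=0, R=0): fault-free n1=0, n2=1, n3=1, n4=0, n5=0 → 0; observed 1. Eliminates n1 stuck-at-0.
Only n1 inverted output is consistent with every test.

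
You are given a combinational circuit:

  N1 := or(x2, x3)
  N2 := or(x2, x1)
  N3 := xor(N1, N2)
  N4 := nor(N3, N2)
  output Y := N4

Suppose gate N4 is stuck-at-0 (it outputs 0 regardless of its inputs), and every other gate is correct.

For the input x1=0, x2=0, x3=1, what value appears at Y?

0

Propagate with N4 forced: N1=1, N2=0, N3=1, N4=0 [stuck-at-0].
So Y = 0. (Same as the fault-free value — the fault is masked on this input.)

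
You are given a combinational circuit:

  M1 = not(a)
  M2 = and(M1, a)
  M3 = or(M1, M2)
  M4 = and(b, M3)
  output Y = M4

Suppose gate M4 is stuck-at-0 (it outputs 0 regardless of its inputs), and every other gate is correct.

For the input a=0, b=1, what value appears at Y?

0

Propagate with M4 forced: M1=1, M2=0, M3=1, M4=0 [stuck-at-0].
So Y = 0. (Without the fault it would be 1.)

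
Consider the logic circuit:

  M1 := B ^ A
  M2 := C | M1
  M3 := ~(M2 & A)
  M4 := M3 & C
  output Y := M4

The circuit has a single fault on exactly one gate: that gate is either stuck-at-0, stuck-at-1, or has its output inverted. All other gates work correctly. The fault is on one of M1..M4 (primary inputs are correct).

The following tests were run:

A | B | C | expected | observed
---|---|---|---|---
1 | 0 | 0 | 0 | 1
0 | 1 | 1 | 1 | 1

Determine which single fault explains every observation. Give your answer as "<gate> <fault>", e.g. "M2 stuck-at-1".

Fault-free values for test 1 (A=1, B=0, C=0): M1=1, M2=1, M3=0, M4=0, giving Y=0. Observed 1.
Test 1: faults giving observed 1 are {M4 stuck-at-1, M4 inverted output}.
Test 2 (A=0, B=1, C=1): fault-free M1=1, M2=1, M3=1, M4=1 → 1; observed 1. Eliminates M4 inverted output.
Only M4 stuck-at-1 is consistent with every test.

M4 stuck-at-1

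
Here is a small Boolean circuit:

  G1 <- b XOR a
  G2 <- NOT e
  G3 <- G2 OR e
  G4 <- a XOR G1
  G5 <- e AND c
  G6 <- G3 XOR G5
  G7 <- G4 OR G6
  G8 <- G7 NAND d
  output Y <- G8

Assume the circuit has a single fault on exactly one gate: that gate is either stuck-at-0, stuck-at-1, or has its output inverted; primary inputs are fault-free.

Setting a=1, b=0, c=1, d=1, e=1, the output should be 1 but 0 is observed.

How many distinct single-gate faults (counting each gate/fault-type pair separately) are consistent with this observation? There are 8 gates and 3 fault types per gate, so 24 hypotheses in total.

14

Fault-free: G1=1, G2=0, G3=1, G4=0, G5=1, G6=0, G7=0, G8=1 → 1. Observed 0.
  G1: stuck-at-0, inverted output ✓; others ✗
  G2: none of the 3 fault types match ✗
  G3: stuck-at-0, inverted output ✓; others ✗
  G4: stuck-at-1, inverted output ✓; others ✗
  G5: stuck-at-0, inverted output ✓; others ✗
  G6: stuck-at-1, inverted output ✓; others ✗
  G7: stuck-at-1, inverted output ✓; others ✗
  G8: stuck-at-0, inverted output ✓; others ✗
Consistent faults: {G1 stuck-at-0, G1 inverted output, G3 stuck-at-0, G3 inverted output, G4 stuck-at-1, G4 inverted output, G5 stuck-at-0, G5 inverted output, G6 stuck-at-1, G6 inverted output, G7 stuck-at-1, G7 inverted output, G8 stuck-at-0, G8 inverted output} — 14 in all.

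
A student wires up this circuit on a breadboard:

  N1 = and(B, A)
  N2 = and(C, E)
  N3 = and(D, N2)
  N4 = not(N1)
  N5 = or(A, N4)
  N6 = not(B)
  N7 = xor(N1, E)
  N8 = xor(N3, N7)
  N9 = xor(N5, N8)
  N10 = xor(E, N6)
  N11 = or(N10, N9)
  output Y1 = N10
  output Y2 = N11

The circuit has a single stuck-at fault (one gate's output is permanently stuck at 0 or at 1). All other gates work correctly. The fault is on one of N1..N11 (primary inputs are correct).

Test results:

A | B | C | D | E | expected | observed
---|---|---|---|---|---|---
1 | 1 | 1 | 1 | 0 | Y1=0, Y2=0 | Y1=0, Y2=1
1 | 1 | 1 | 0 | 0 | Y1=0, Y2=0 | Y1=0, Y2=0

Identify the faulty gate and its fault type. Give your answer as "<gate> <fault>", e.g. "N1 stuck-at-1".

N2 stuck-at-1

Fault-free values for test 1 (A=1, B=1, C=1, D=1, E=0): N1=1, N2=0, N3=0, N4=0, N5=1, N6=0, N7=1, N8=1, N9=0, N10=0, N11=0, giving Y1=0, Y2=0. Observed Y1=0, Y2=1.
Test 1: faults giving observed Y1=0, Y2=1 are {N1 stuck-at-0, N2 stuck-at-1, N3 stuck-at-1, N5 stuck-at-0, N7 stuck-at-0, N8 stuck-at-0, N9 stuck-at-1, N11 stuck-at-1}.
Test 2 (A=1, B=1, C=1, D=0, E=0): fault-free N1=1, N2=0, N3=0, N4=0, N5=1, N6=0, N7=1, N8=1, N9=0, N10=0, N11=0 → Y1=0, Y2=0; observed Y1=0, Y2=0. Eliminates N1 stuck-at-0, N3 stuck-at-1, N5 stuck-at-0, N7 stuck-at-0, N8 stuck-at-0, N9 stuck-at-1, N11 stuck-at-1.
Only N2 stuck-at-1 is consistent with every test.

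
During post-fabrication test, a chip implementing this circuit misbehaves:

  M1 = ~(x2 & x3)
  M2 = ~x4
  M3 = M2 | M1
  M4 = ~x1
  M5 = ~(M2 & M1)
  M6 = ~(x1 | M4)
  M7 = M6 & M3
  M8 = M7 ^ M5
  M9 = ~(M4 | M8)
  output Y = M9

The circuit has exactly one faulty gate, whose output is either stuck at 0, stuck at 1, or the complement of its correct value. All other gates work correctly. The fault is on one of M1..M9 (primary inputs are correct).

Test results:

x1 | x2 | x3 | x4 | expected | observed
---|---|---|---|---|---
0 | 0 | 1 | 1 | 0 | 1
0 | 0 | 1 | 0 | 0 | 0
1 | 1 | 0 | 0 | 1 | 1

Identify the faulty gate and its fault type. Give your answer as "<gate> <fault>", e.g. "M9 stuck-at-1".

M4 stuck-at-0

Fault-free values for test 1 (x1=0, x2=0, x3=1, x4=1): M1=1, M2=0, M3=1, M4=1, M5=1, M6=0, M7=0, M8=1, M9=0, giving Y=0. Observed 1.
Test 1: faults giving observed 1 are {M4 stuck-at-0, M4 inverted output, M9 stuck-at-1, M9 inverted output}.
Test 2 (x1=0, x2=0, x3=1, x4=0): fault-free M1=1, M2=1, M3=1, M4=1, M5=0, M6=0, M7=0, M8=0, M9=0 → 0; observed 0. Eliminates M9 stuck-at-1, M9 inverted output.
Test 3 (x1=1, x2=1, x3=0, x4=0): fault-free M1=1, M2=1, M3=1, M4=0, M5=0, M6=0, M7=0, M8=0, M9=1 → 1; observed 1. Eliminates M4 inverted output.
Only M4 stuck-at-0 is consistent with every test.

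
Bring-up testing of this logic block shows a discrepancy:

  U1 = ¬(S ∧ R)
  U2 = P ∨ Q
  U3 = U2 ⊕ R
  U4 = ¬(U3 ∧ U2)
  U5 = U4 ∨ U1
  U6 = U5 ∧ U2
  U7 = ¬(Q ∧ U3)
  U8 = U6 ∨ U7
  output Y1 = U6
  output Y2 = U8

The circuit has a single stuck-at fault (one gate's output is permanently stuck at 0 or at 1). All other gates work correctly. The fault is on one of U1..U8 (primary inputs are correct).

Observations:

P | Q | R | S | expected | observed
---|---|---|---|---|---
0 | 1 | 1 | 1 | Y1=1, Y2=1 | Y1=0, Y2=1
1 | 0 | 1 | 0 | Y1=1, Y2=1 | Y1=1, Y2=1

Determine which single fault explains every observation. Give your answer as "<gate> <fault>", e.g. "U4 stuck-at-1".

Fault-free values for test 1 (P=0, Q=1, R=1, S=1): U1=0, U2=1, U3=0, U4=1, U5=1, U6=1, U7=1, U8=1, giving Y1=1, Y2=1. Observed Y1=0, Y2=1.
Test 1: faults giving observed Y1=0, Y2=1 are {U4 stuck-at-0, U5 stuck-at-0, U6 stuck-at-0}.
Test 2 (P=1, Q=0, R=1, S=0): fault-free U1=1, U2=1, U3=0, U4=1, U5=1, U6=1, U7=1, U8=1 → Y1=1, Y2=1; observed Y1=1, Y2=1. Eliminates U5 stuck-at-0, U6 stuck-at-0.
Only U4 stuck-at-0 is consistent with every test.

U4 stuck-at-0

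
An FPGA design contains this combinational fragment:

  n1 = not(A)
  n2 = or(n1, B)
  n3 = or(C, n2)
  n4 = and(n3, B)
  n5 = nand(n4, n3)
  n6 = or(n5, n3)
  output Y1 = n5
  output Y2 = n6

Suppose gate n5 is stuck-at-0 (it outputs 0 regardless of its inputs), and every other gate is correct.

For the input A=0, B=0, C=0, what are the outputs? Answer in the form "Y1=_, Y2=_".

Y1=0, Y2=1

Propagate with n5 forced: n1=1, n2=1, n3=1, n4=0, n5=0 [stuck-at-0], n6=1.
So the outputs are Y1=0, Y2=1. (Without the fault they would be Y1=1, Y2=1.)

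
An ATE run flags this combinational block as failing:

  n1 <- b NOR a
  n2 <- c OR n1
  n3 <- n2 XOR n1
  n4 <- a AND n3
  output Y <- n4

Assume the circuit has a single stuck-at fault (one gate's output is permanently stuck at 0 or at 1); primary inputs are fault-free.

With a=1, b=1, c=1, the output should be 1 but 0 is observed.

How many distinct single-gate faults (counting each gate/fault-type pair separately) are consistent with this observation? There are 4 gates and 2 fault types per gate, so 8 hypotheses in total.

Fault-free: n1=0, n2=1, n3=1, n4=1 → 1. Observed 0.
  n1 stuck-at-0: output 1 ✗
  n1 stuck-at-1: output 0 ✓
  n2 stuck-at-0: output 0 ✓
  n2 stuck-at-1: output 1 ✗
  n3 stuck-at-0: output 0 ✓
  n3 stuck-at-1: output 1 ✗
  n4 stuck-at-0: output 0 ✓
  n4 stuck-at-1: output 1 ✗
Consistent faults: {n1 stuck-at-1, n2 stuck-at-0, n3 stuck-at-0, n4 stuck-at-0} — 4 in all.

4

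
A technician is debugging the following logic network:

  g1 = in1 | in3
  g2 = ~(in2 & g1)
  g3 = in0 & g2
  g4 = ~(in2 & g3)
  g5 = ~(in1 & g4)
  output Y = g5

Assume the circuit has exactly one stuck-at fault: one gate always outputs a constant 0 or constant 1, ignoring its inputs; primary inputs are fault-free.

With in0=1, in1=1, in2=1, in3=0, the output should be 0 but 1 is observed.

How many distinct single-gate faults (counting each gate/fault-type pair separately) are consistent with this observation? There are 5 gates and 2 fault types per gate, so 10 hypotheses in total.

5

Fault-free: g1=1, g2=0, g3=0, g4=1, g5=0 → 0. Observed 1.
  g1 stuck-at-0: output 1 ✓
  g1 stuck-at-1: output 0 ✗
  g2 stuck-at-0: output 0 ✗
  g2 stuck-at-1: output 1 ✓
  g3 stuck-at-0: output 0 ✗
  g3 stuck-at-1: output 1 ✓
  g4 stuck-at-0: output 1 ✓
  g4 stuck-at-1: output 0 ✗
  g5 stuck-at-0: output 0 ✗
  g5 stuck-at-1: output 1 ✓
Consistent faults: {g1 stuck-at-0, g2 stuck-at-1, g3 stuck-at-1, g4 stuck-at-0, g5 stuck-at-1} — 5 in all.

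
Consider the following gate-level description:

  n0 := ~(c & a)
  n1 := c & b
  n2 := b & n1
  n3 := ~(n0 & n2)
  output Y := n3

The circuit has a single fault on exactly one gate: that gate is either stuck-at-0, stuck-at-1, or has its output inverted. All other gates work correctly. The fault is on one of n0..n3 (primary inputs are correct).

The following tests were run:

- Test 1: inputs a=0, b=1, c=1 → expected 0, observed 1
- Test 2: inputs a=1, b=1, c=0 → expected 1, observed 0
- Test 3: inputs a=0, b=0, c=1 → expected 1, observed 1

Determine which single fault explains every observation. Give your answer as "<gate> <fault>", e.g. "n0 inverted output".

Fault-free values for test 1 (a=0, b=1, c=1): n0=1, n1=1, n2=1, n3=0, giving Y=0. Observed 1.
Test 1: faults giving observed 1 are {n0 stuck-at-0, n0 inverted output, n1 stuck-at-0, n1 inverted output, n2 stuck-at-0, n2 inverted output, n3 stuck-at-1, n3 inverted output}.
Test 2 (a=1, b=1, c=0): fault-free n0=1, n1=0, n2=0, n3=1 → 1; observed 0. Eliminates n0 stuck-at-0, n0 inverted output, n1 stuck-at-0, n2 stuck-at-0, n3 stuck-at-1.
Test 3 (a=0, b=0, c=1): fault-free n0=1, n1=0, n2=0, n3=1 → 1; observed 1. Eliminates n2 inverted output, n3 inverted output.
Only n1 inverted output is consistent with every test.

n1 inverted output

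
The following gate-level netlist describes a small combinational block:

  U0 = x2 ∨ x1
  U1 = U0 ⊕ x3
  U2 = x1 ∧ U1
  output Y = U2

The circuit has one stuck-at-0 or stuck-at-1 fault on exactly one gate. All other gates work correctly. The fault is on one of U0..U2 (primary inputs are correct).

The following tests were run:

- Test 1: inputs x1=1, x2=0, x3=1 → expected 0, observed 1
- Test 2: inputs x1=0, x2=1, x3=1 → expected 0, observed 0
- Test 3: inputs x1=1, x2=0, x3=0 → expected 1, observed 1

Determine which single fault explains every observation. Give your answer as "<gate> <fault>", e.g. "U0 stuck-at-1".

U1 stuck-at-1

Fault-free values for test 1 (x1=1, x2=0, x3=1): U0=1, U1=0, U2=0, giving Y=0. Observed 1.
Test 1: faults giving observed 1 are {U0 stuck-at-0, U1 stuck-at-1, U2 stuck-at-1}.
Test 2 (x1=0, x2=1, x3=1): fault-free U0=1, U1=0, U2=0 → 0; observed 0. Eliminates U2 stuck-at-1.
Test 3 (x1=1, x2=0, x3=0): fault-free U0=1, U1=1, U2=1 → 1; observed 1. Eliminates U0 stuck-at-0.
Only U1 stuck-at-1 is consistent with every test.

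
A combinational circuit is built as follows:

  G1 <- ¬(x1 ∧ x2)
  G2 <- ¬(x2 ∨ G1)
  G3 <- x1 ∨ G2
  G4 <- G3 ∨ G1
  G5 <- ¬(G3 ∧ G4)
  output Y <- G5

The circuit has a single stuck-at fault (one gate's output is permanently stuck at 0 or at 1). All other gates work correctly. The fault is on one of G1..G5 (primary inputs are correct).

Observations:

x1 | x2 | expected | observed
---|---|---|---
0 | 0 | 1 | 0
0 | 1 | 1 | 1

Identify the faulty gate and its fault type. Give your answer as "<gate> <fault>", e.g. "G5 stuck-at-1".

Fault-free values for test 1 (x1=0, x2=0): G1=1, G2=0, G3=0, G4=1, G5=1, giving Y=1. Observed 0.
Test 1: faults giving observed 0 are {G1 stuck-at-0, G2 stuck-at-1, G3 stuck-at-1, G5 stuck-at-0}.
Test 2 (x1=0, x2=1): fault-free G1=1, G2=0, G3=0, G4=1, G5=1 → 1; observed 1. Eliminates G2 stuck-at-1, G3 stuck-at-1, G5 stuck-at-0.
Only G1 stuck-at-0 is consistent with every test.

G1 stuck-at-0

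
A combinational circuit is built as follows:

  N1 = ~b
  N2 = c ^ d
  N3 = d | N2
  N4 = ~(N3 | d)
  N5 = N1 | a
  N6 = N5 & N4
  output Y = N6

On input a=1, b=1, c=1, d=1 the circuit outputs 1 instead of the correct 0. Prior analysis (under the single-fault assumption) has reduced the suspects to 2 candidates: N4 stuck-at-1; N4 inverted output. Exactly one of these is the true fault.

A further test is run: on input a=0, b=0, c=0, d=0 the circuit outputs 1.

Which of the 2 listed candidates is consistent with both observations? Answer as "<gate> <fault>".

N4 stuck-at-1

Evaluate each candidate on input a=0, b=0, c=0, d=0:
  N4 stuck-at-1: N1=1, N2=0, N3=0, N4=1 [stuck-at-1], N5=1, N6=1 → 1 — matches
  N4 inverted output: N1=1, N2=0, N3=0, N4=0 [inverted output], N5=1, N6=0 → 0 — eliminated
Only N4 stuck-at-1 reproduces the observed 1.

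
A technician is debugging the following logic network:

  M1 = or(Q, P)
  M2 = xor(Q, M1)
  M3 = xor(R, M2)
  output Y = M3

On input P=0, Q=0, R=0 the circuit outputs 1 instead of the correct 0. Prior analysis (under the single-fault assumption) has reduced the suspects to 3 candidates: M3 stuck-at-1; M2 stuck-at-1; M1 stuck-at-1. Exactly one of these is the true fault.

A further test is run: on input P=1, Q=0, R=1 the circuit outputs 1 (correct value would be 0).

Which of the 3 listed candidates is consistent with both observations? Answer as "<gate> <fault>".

Evaluate each candidate on input P=1, Q=0, R=1:
  M3 stuck-at-1: M1=1, M2=1, M3=1 [stuck-at-1] → 1 — matches
  M2 stuck-at-1: M1=1, M2=1 [stuck-at-1], M3=0 → 0 — eliminated
  M1 stuck-at-1: M1=1 [stuck-at-1], M2=1, M3=0 → 0 — eliminated
Only M3 stuck-at-1 reproduces the observed 1.

M3 stuck-at-1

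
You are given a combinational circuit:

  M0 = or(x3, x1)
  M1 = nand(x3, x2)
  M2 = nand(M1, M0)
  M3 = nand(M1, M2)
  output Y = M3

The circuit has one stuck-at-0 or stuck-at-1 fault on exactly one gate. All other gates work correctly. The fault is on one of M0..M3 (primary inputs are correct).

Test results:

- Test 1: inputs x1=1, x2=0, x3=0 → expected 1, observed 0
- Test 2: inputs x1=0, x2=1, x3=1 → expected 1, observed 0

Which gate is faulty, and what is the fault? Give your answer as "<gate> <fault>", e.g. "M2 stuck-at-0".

Fault-free values for test 1 (x1=1, x2=0, x3=0): M0=1, M1=1, M2=0, M3=1, giving Y=1. Observed 0.
Test 1: faults giving observed 0 are {M0 stuck-at-0, M2 stuck-at-1, M3 stuck-at-0}.
Test 2 (x1=0, x2=1, x3=1): fault-free M0=1, M1=0, M2=1, M3=1 → 1; observed 0. Eliminates M0 stuck-at-0, M2 stuck-at-1.
Only M3 stuck-at-0 is consistent with every test.

M3 stuck-at-0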